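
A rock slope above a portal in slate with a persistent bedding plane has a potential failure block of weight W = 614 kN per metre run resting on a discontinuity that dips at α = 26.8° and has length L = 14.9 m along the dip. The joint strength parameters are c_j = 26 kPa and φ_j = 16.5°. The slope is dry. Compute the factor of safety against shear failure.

FS = 1.99

Resolving the block weight along and normal to the plane and applying the Mohr–Coulomb strength on the joint:
N' = W cosα = 614·cos26.8° = 548.0 kN/m
Driving force T = W sinα = 614·sin26.8° = 276.8 kN/m
Resisting force R = c_j·L + N'·tanφ_j = 26·14.9 + 548.0·tan16.5° = 387.4 + 162.3 = 549.7 kN/m
FS = R / T = 549.7 / 276.8 = 1.986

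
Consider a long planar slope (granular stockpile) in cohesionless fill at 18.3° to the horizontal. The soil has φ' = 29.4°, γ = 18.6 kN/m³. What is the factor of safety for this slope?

FS = 1.70

For a dry cohesionless infinite slope the factor of safety is FS = tanφ' / tanβ.
FS = tan29.4° / tan18.3° = 0.5635 / 0.3307 = 1.704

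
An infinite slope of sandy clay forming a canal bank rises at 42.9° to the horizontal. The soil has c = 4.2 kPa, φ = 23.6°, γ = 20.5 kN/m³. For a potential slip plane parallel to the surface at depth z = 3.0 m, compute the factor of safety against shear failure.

FS = 0.61

For an infinite slope with a slip plane parallel to the surface (no pore pressure): FS = [c + γz cos²β tanφ] / [γz sinβ cosβ].
γz = 20.5·3.0 = 61.50 kN/m²
Numerator = 4.2 + 61.50·cos²42.9°·tan23.6° = 4.2 + 61.50·0.5366·0.4369 = 18.618 kPa
Denominator = 61.50·sin42.9°·cos42.9° = 61.50·0.6807·0.7325 = 30.667 kPa
FS = 18.618 / 30.667 = 0.607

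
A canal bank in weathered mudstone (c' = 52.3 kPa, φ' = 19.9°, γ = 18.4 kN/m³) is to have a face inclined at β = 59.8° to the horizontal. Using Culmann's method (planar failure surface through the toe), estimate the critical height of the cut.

Culmann's analysis gives the critical failure plane at α_cr = (β + φ')/2 = (59.8 + 19.9)/2 = 39.8°, and the critical height
H_c = (4c'/γ) · sinβ cosφ' / [1 − cos(β − φ')]
    = (4·52.3/18.4) · sin59.8°·cos19.9° / [1 − cos(39.9°)]
    = 11.370 · 0.8643·0.9403 / [1 − 0.7672]
    = 11.370 · 0.8127 / 0.2328
    = 39.68 m

H_c = 39.68 m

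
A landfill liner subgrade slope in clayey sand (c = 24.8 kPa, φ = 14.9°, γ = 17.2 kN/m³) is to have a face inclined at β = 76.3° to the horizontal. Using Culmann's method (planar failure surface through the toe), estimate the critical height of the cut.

H_c = 10.39 m

Culmann's analysis gives the critical failure plane at α_cr = (β + φ)/2 = (76.3 + 14.9)/2 = 45.6°, and the critical height
H_c = (4c/γ) · sinβ cosφ / [1 − cos(β − φ)]
    = (4·24.8/17.2) · sin76.3°·cos14.9° / [1 − cos(61.4°)]
    = 5.767 · 0.9715·0.9664 / [1 − 0.4787]
    = 5.767 · 0.9389 / 0.5213
    = 10.39 m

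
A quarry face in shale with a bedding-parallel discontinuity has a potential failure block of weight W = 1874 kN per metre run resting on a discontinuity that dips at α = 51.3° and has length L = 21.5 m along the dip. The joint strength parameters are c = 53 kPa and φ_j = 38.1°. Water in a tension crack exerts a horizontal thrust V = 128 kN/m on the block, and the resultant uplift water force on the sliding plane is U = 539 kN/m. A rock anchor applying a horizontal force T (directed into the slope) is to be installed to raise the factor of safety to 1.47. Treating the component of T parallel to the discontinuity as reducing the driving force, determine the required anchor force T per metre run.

Resolving forces along and normal to the sliding plane, with the horizontal anchor force T adding T·sinα to the effective normal force and T·cosα acting up the plane against the driving force:
FS = [cL + (W cosα − U − V sinα + T sinα) tanφ_j] / [W sinα + V cosα − T cosα]
Without the anchor: N' = 532.8 kN/m, driving T_d = 1542.6 kN/m, resisting R = 53·21.5 + 532.8·tan38.1° = 1557.3 kN/m, FS = 1.01.
Setting FS = 1.47 and solving for T:
1.47·(1542.6 − T cos51.3°) = 1557.3 + T sin51.3°·tan38.1°
T·(sin51.3°·tan38.1° + 1.47·cos51.3°) = 1.47·1542.6 − 1557.3
T·(0.7804·0.7841 + 1.47·0.6252) = 2267.6 − 1557.3 = 710.3
T·1.5310 = 710.3
T = 463.9 kN/m

T = 464 kN/m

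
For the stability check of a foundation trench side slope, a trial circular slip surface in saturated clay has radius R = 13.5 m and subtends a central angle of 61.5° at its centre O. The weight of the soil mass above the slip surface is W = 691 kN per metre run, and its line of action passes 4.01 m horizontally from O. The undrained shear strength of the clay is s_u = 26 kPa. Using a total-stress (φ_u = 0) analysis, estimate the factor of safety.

FS = 1.84

Taking moments about the centre O, the resisting moment is provided by the undrained shear strength acting along the arc:
Arc length L_a = R·θ = 13.5·(61.5°·π/180) = 13.5·1.0734 = 14.49 m
M_R = s_u·L_a·R = 26·14.49·13.5 = 5086.2 kN·m/m
M_D = W·d = 691·4.01 = 2770.9 kN·m/m
FS = M_R / M_D = 5086.2 / 2770.9 = 1.836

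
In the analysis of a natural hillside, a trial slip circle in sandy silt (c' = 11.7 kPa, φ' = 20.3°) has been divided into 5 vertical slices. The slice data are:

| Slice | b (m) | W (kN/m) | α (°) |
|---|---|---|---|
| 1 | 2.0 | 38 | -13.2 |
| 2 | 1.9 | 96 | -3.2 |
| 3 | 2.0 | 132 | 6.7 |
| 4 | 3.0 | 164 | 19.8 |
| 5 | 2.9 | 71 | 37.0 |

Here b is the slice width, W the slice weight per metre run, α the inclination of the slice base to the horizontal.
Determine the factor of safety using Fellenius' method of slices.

Ordinary method of slices: FS = Σ[c'·Δl_i + (W_i cosα_i)·tanφ'] / Σ W_i sinα_i, with Δl_i = b_i / cosα_i.
Slice 1: Δl = 2.0/cos(-13.2°) = 2.054 m; N'_1 = 38·cos(-13.2°) = 37.0; c'Δl = 24.04; W sinα = -8.7
Slice 2: Δl = 1.9/cos(-3.2°) = 1.903 m; N'_2 = 96·cos(-3.2°) = 95.9; c'Δl = 22.26; W sinα = -5.4
Slice 3: Δl = 2.0/cos6.7° = 2.014 m; N'_3 = 132·cos6.7° = 131.1; c'Δl = 23.56; W sinα = 15.4
Slice 4: Δl = 3.0/cos19.8° = 3.189 m; N'_4 = 164·cos19.8° = 154.3; c'Δl = 37.31; W sinα = 55.6
Slice 5: Δl = 2.9/cos37.0° = 3.631 m; N'_5 = 71·cos37.0° = 56.7; c'Δl = 42.48; W sinα = 42.7
Σc'Δl = 149.7 kN/m; ΣN' = 475.0 kN/m; ΣW sinα = 99.6 kN/m
Resisting = 149.7 + 475.0·tan20.3° = 149.7 + 175.7 = 325.3 kN/m
FS = 325.3 / 99.6 = 3.265

FS = 3.26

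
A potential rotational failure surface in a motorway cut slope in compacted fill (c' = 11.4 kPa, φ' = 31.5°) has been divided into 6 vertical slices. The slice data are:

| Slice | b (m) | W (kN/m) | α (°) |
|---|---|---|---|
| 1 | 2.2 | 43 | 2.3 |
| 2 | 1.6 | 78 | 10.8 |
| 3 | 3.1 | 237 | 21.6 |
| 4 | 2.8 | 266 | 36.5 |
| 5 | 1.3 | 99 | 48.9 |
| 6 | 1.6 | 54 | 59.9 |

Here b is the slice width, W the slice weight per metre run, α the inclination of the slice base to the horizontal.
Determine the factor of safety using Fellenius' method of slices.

FS = 1.50

Ordinary method of slices: FS = Σ[c'·Δl_i + (W_i cosα_i)·tanφ'] / Σ W_i sinα_i, with Δl_i = b_i / cosα_i.
Slice 1: Δl = 2.2/cos2.3° = 2.202 m; N'_1 = 43·cos2.3° = 43.0; c'Δl = 25.10; W sinα = 1.7
Slice 2: Δl = 1.6/cos10.8° = 1.629 m; N'_2 = 78·cos10.8° = 76.6; c'Δl = 18.57; W sinα = 14.6
Slice 3: Δl = 3.1/cos21.6° = 3.334 m; N'_3 = 237·cos21.6° = 220.4; c'Δl = 38.01; W sinα = 87.2
Slice 4: Δl = 2.8/cos36.5° = 3.483 m; N'_4 = 266·cos36.5° = 213.8; c'Δl = 39.71; W sinα = 158.2
Slice 5: Δl = 1.3/cos48.9° = 1.978 m; N'_5 = 99·cos48.9° = 65.1; c'Δl = 22.54; W sinα = 74.6
Slice 6: Δl = 1.6/cos59.9° = 3.190 m; N'_6 = 54·cos59.9° = 27.1; c'Δl = 36.37; W sinα = 46.7
Σc'Δl = 180.3 kN/m; ΣN' = 645.9 kN/m; ΣW sinα = 383.1 kN/m
Resisting = 180.3 + 645.9·tan31.5° = 180.3 + 395.8 = 576.1 kN/m
FS = 576.1 / 383.1 = 1.504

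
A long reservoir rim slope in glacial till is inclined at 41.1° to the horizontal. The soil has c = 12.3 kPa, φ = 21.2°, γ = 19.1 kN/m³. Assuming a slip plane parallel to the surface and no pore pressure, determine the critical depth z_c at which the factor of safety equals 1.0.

z_c = 2.34 m

Setting FS = 1.00 in FS = [c + γz cos²β tanφ] / [γz sinβ cosβ] and solving for z:
z = c / [γ cosβ (FS·sinβ − cosβ·tanφ)]
  = 12.3 / [19.1·cos41.1°·(1.00·sin41.1° − cos41.1°·tan21.2°)]
  = 12.3 / [19.1·0.7536·(1.00·0.6574 − 0.7536·0.3879)]
  = 12.3 / 5.2547 = 2.341 m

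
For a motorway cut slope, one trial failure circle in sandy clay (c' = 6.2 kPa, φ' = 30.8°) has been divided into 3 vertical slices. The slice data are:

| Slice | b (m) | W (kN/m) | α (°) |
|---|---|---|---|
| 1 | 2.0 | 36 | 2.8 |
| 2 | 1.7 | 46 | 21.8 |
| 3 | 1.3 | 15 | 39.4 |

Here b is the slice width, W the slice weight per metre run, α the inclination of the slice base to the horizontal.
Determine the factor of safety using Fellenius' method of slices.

Ordinary method of slices: FS = Σ[c'·Δl_i + (W_i cosα_i)·tanφ'] / Σ W_i sinα_i, with Δl_i = b_i / cosα_i.
Slice 1: Δl = 2.0/cos2.8° = 2.002 m; N'_1 = 36·cos2.8° = 36.0; c'Δl = 12.41; W sinα = 1.8
Slice 2: Δl = 1.7/cos21.8° = 1.831 m; N'_2 = 46·cos21.8° = 42.7; c'Δl = 11.35; W sinα = 17.1
Slice 3: Δl = 1.3/cos39.4° = 1.682 m; N'_3 = 15·cos39.4° = 11.6; c'Δl = 10.43; W sinα = 9.5
Σc'Δl = 34.2 kN/m; ΣN' = 90.3 kN/m; ΣW sinα = 28.4 kN/m
Resisting = 34.2 + 90.3·tan30.8° = 34.2 + 53.8 = 88.0 kN/m
FS = 88.0 / 28.4 = 3.103

FS = 3.10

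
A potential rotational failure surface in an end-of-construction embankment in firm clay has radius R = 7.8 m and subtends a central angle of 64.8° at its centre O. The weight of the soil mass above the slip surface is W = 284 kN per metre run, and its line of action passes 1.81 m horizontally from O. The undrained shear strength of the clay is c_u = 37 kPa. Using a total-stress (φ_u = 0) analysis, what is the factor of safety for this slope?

FS = 4.95

Taking moments about the centre O, the resisting moment is provided by the undrained shear strength acting along the arc:
Arc length L_a = R·θ = 7.8·(64.8°·π/180) = 7.8·1.1310 = 8.82 m
M_R = c_u·L_a·R = 37·8.82·7.8 = 2545.9 kN·m/m
M_D = W·d = 284·1.81 = 514.0 kN·m/m
FS = M_R / M_D = 2545.9 / 514.0 = 4.953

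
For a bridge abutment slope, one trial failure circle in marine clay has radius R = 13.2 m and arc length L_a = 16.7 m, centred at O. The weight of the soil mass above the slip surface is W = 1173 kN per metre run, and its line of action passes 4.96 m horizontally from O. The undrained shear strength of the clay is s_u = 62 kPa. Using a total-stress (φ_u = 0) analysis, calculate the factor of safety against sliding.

Taking moments about the centre O, the resisting moment is provided by the undrained shear strength acting along the arc:
M_R = s_u·L_a·R = 62·16.70·13.2 = 13667.3 kN·m/m
M_D = W·d = 1173·4.96 = 5818.1 kN·m/m
FS = M_R / M_D = 13667.3 / 5818.1 = 2.349

FS = 2.35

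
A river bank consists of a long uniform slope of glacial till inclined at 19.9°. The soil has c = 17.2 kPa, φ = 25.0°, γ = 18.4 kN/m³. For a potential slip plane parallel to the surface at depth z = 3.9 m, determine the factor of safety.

For an infinite slope with a slip plane parallel to the surface (no pore pressure): FS = [c + γz cos²β tanφ] / [γz sinβ cosβ].
γz = 18.4·3.9 = 71.76 kN/m²
Numerator = 17.2 + 71.76·cos²19.9°·tan25.0° = 17.2 + 71.76·0.8841·0.4663 = 46.785 kPa
Denominator = 71.76·sin19.9°·cos19.9° = 71.76·0.3404·0.9403 = 22.967 kPa
FS = 46.785 / 22.967 = 2.037

FS = 2.04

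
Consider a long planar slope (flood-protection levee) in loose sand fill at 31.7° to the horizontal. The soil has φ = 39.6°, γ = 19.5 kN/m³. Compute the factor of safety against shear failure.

For a dry cohesionless infinite slope the factor of safety is FS = tanφ / tanβ.
FS = tan39.6° / tan31.7° = 0.8273 / 0.6176 = 1.339

FS = 1.34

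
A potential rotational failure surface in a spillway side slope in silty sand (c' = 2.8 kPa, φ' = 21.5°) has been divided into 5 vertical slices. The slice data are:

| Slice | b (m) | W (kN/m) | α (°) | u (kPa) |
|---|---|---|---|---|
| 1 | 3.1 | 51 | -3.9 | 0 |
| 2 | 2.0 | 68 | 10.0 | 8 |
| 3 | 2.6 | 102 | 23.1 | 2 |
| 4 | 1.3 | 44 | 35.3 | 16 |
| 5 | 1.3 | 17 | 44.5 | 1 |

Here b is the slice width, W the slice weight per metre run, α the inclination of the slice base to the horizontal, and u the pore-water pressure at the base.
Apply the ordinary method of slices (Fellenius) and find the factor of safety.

Ordinary method of slices: FS = Σ[c'·Δl_i + (W_i cosα_i − u_i·Δl_i)·tanφ'] / Σ W_i sinα_i, with Δl_i = b_i / cosα_i.
Slice 1: Δl = 3.1/cos(-3.9°) = 3.107 m; N'_1 = 51·cos(-3.9°) − 0·3.107 = 50.9; c'Δl = 8.70; W sinα = -3.5
Slice 2: Δl = 2.0/cos10.0° = 2.031 m; N'_2 = 68·cos10.0° − 8·2.031 = 50.7; c'Δl = 5.69; W sinα = 11.8
Slice 3: Δl = 2.6/cos23.1° = 2.827 m; N'_3 = 102·cos23.1° − 2·2.827 = 88.2; c'Δl = 7.91; W sinα = 40.0
Slice 4: Δl = 1.3/cos35.3° = 1.593 m; N'_4 = 44·cos35.3° − 16·1.593 = 10.4; c'Δl = 4.46; W sinα = 25.4
Slice 5: Δl = 1.3/cos44.5° = 1.823 m; N'_5 = 17·cos44.5° − 1·1.823 = 10.3; c'Δl = 5.10; W sinα = 11.9
Σc'Δl = 31.9 kN/m; ΣN' = 210.5 kN/m; ΣW sinα = 85.7 kN/m
Resisting = 31.9 + 210.5·tan21.5° = 31.9 + 82.9 = 114.8 kN/m
FS = 114.8 / 85.7 = 1.339

FS = 1.34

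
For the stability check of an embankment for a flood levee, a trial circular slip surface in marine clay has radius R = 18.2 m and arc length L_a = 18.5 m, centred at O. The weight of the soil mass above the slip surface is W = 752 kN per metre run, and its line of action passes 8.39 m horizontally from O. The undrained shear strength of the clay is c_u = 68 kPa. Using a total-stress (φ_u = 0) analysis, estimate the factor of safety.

Taking moments about the centre O, the resisting moment is provided by the undrained shear strength acting along the arc:
M_R = c_u·L_a·R = 68·18.50·18.2 = 22895.6 kN·m/m
M_D = W·d = 752·8.39 = 6309.3 kN·m/m
FS = M_R / M_D = 22895.6 / 6309.3 = 3.629

FS = 3.63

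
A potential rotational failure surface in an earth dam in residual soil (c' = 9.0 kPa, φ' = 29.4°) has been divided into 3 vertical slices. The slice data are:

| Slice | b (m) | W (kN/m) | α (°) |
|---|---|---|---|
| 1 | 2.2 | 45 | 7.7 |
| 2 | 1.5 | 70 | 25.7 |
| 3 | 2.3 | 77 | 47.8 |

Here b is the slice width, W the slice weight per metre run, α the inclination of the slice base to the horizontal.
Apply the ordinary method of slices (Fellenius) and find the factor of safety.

Ordinary method of slices: FS = Σ[c'·Δl_i + (W_i cosα_i)·tanφ'] / Σ W_i sinα_i, with Δl_i = b_i / cosα_i.
Slice 1: Δl = 2.2/cos7.7° = 2.220 m; N'_1 = 45·cos7.7° = 44.6; c'Δl = 19.98; W sinα = 6.0
Slice 2: Δl = 1.5/cos25.7° = 1.665 m; N'_2 = 70·cos25.7° = 63.1; c'Δl = 14.98; W sinα = 30.4
Slice 3: Δl = 2.3/cos47.8° = 3.424 m; N'_3 = 77·cos47.8° = 51.7; c'Δl = 30.82; W sinα = 57.0
Σc'Δl = 65.8 kN/m; ΣN' = 159.4 kN/m; ΣW sinα = 93.4 kN/m
Resisting = 65.8 + 159.4·tan29.4° = 65.8 + 89.8 = 155.6 kN/m
FS = 155.6 / 93.4 = 1.665

FS = 1.67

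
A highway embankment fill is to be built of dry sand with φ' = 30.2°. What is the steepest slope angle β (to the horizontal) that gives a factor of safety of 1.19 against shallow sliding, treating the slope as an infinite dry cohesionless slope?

For an infinite dry cohesionless slope FS = tanφ'/tanβ, so tanβ = tanφ' / FS.
tanβ = tan30.2° / 1.19 = 0.5820 / 1.19 = 0.4891
β = arctan(0.4891) = 26.06°

β = 26.1°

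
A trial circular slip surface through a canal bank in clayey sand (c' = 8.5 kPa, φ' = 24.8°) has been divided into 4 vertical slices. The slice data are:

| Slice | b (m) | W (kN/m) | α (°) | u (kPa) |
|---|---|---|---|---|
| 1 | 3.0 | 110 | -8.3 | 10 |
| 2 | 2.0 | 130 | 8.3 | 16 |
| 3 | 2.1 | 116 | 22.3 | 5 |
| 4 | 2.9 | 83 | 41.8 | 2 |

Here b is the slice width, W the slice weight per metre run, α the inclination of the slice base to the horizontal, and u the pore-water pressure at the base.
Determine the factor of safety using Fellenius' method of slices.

FS = 2.40

Ordinary method of slices: FS = Σ[c'·Δl_i + (W_i cosα_i − u_i·Δl_i)·tanφ'] / Σ W_i sinα_i, with Δl_i = b_i / cosα_i.
Slice 1: Δl = 3.0/cos(-8.3°) = 3.032 m; N'_1 = 110·cos(-8.3°) − 10·3.032 = 78.5; c'Δl = 25.77; W sinα = -15.9
Slice 2: Δl = 2.0/cos8.3° = 2.021 m; N'_2 = 130·cos8.3° − 16·2.021 = 96.3; c'Δl = 17.18; W sinα = 18.8
Slice 3: Δl = 2.1/cos22.3° = 2.270 m; N'_3 = 116·cos22.3° − 5·2.270 = 96.0; c'Δl = 19.29; W sinα = 44.0
Slice 4: Δl = 2.9/cos41.8° = 3.890 m; N'_4 = 83·cos41.8° − 2·3.890 = 54.1; c'Δl = 33.07; W sinα = 55.3
Σc'Δl = 95.3 kN/m; ΣN' = 324.9 kN/m; ΣW sinα = 102.2 kN/m
Resisting = 95.3 + 324.9·tan24.8° = 95.3 + 150.1 = 245.4 kN/m
FS = 245.4 / 102.2 = 2.401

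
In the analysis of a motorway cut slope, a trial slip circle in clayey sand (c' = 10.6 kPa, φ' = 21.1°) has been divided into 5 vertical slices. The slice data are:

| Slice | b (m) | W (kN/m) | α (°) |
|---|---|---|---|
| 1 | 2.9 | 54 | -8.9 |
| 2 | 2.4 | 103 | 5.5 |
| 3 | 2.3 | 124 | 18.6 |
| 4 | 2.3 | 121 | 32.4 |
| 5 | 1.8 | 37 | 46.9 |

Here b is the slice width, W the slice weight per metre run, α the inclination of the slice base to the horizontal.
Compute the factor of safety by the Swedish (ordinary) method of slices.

Ordinary method of slices: FS = Σ[c'·Δl_i + (W_i cosα_i)·tanφ'] / Σ W_i sinα_i, with Δl_i = b_i / cosα_i.
Slice 1: Δl = 2.9/cos(-8.9°) = 2.935 m; N'_1 = 54·cos(-8.9°) = 53.3; c'Δl = 31.11; W sinα = -8.4
Slice 2: Δl = 2.4/cos5.5° = 2.411 m; N'_2 = 103·cos5.5° = 102.5; c'Δl = 25.56; W sinα = 9.9
Slice 3: Δl = 2.3/cos18.6° = 2.427 m; N'_3 = 124·cos18.6° = 117.5; c'Δl = 25.72; W sinα = 39.6
Slice 4: Δl = 2.3/cos32.4° = 2.724 m; N'_4 = 121·cos32.4° = 102.2; c'Δl = 28.88; W sinα = 64.8
Slice 5: Δl = 1.8/cos46.9° = 2.634 m; N'_5 = 37·cos46.9° = 25.3; c'Δl = 27.92; W sinα = 27.0
Σc'Δl = 139.2 kN/m; ΣN' = 400.8 kN/m; ΣW sinα = 132.9 kN/m
Resisting = 139.2 + 400.8·tan21.1° = 139.2 + 154.7 = 293.9 kN/m
FS = 293.9 / 132.9 = 2.211

FS = 2.21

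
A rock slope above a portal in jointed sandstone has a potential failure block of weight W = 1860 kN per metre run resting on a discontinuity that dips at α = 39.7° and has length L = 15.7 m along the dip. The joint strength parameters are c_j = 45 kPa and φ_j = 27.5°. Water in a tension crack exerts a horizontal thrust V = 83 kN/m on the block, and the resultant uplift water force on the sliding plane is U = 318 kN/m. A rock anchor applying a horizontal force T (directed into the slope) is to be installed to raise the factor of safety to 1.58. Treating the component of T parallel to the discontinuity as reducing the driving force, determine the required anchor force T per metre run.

Resolving forces along and normal to the sliding plane, with the horizontal anchor force T adding T·sinα to the effective normal force and T·cosα acting up the plane against the driving force:
FS = [c_jL + (W cosα − U − V sinα + T sinα) tanφ_j] / [W sinα + V cosα − T cosα]
Without the anchor: N' = 1060.1 kN/m, driving T_d = 1252.0 kN/m, resisting R = 45·15.7 + 1060.1·tan27.5° = 1258.3 kN/m, FS = 1.01.
Setting FS = 1.58 and solving for T:
1.58·(1252.0 − T cos39.7°) = 1258.3 + T sin39.7°·tan27.5°
T·(sin39.7°·tan27.5° + 1.58·cos39.7°) = 1.58·1252.0 − 1258.3
T·(0.6388·0.5206 + 1.58·0.7694) = 1978.1 − 1258.3 = 719.8
T·1.5482 = 719.8
T = 464.9 kN/m

T = 465 kN/m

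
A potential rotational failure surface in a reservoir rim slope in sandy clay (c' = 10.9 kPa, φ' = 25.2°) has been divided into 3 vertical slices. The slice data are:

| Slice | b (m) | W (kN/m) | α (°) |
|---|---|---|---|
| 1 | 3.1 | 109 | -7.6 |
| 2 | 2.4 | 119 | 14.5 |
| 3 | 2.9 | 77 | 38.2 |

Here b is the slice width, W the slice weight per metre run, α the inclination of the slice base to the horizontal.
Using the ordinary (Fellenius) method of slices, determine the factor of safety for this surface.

FS = 3.73

Ordinary method of slices: FS = Σ[c'·Δl_i + (W_i cosα_i)·tanφ'] / Σ W_i sinα_i, with Δl_i = b_i / cosα_i.
Slice 1: Δl = 3.1/cos(-7.6°) = 3.127 m; N'_1 = 109·cos(-7.6°) = 108.0; c'Δl = 34.09; W sinα = -14.4
Slice 2: Δl = 2.4/cos14.5° = 2.479 m; N'_2 = 119·cos14.5° = 115.2; c'Δl = 27.02; W sinα = 29.8
Slice 3: Δl = 2.9/cos38.2° = 3.690 m; N'_3 = 77·cos38.2° = 60.5; c'Δl = 40.22; W sinα = 47.6
Σc'Δl = 101.3 kN/m; ΣN' = 283.8 kN/m; ΣW sinα = 63.0 kN/m
Resisting = 101.3 + 283.8·tan25.2° = 101.3 + 133.5 = 234.9 kN/m
FS = 234.9 / 63.0 = 3.728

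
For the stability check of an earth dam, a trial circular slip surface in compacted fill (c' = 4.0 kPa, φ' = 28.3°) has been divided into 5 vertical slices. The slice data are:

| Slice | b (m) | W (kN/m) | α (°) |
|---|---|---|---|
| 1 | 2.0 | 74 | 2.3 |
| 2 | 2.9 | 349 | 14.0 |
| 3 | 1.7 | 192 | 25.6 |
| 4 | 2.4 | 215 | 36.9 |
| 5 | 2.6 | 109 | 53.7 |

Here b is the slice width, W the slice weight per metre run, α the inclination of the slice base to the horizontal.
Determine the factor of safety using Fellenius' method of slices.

Ordinary method of slices: FS = Σ[c'·Δl_i + (W_i cosα_i)·tanφ'] / Σ W_i sinα_i, with Δl_i = b_i / cosα_i.
Slice 1: Δl = 2.0/cos2.3° = 2.002 m; N'_1 = 74·cos2.3° = 73.9; c'Δl = 8.01; W sinα = 3.0
Slice 2: Δl = 2.9/cos14.0° = 2.989 m; N'_2 = 349·cos14.0° = 338.6; c'Δl = 11.96; W sinα = 84.4
Slice 3: Δl = 1.7/cos25.6° = 1.885 m; N'_3 = 192·cos25.6° = 173.2; c'Δl = 7.54; W sinα = 83.0
Slice 4: Δl = 2.4/cos36.9° = 3.001 m; N'_4 = 215·cos36.9° = 171.9; c'Δl = 12.00; W sinα = 129.1
Slice 5: Δl = 2.6/cos53.7° = 4.392 m; N'_5 = 109·cos53.7° = 64.5; c'Δl = 17.57; W sinα = 87.8
Σc'Δl = 57.1 kN/m; ΣN' = 822.2 kN/m; ΣW sinα = 387.3 kN/m
Resisting = 57.1 + 822.2·tan28.3° = 57.1 + 442.7 = 499.8 kN/m
FS = 499.8 / 387.3 = 1.290

FS = 1.29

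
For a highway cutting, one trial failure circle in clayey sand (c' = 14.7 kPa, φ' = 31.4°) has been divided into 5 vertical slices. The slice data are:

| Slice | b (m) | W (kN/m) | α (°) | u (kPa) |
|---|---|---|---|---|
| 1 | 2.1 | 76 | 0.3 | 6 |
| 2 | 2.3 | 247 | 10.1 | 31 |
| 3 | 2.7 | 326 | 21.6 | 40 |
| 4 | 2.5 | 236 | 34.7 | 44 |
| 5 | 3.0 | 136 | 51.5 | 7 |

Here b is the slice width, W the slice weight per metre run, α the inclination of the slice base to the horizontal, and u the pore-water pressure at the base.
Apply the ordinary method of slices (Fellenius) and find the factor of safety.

FS = 1.36

Ordinary method of slices: FS = Σ[c'·Δl_i + (W_i cosα_i − u_i·Δl_i)·tanφ'] / Σ W_i sinα_i, with Δl_i = b_i / cosα_i.
Slice 1: Δl = 2.1/cos0.3° = 2.100 m; N'_1 = 76·cos0.3° − 6·2.100 = 63.4; c'Δl = 30.87; W sinα = 0.4
Slice 2: Δl = 2.3/cos10.1° = 2.336 m; N'_2 = 247·cos10.1° − 31·2.336 = 170.7; c'Δl = 34.34; W sinα = 43.3
Slice 3: Δl = 2.7/cos21.6° = 2.904 m; N'_3 = 326·cos21.6° − 40·2.904 = 187.0; c'Δl = 42.69; W sinα = 120.0
Slice 4: Δl = 2.5/cos34.7° = 3.041 m; N'_4 = 236·cos34.7° − 44·3.041 = 60.2; c'Δl = 44.70; W sinα = 134.3
Slice 5: Δl = 3.0/cos51.5° = 4.819 m; N'_5 = 136·cos51.5° − 7·4.819 = 50.9; c'Δl = 70.84; W sinα = 106.4
Σc'Δl = 223.4 kN/m; ΣN' = 532.3 kN/m; ΣW sinα = 404.5 kN/m
Resisting = 223.4 + 532.3·tan31.4° = 223.4 + 324.9 = 548.3 kN/m
FS = 548.3 / 404.5 = 1.356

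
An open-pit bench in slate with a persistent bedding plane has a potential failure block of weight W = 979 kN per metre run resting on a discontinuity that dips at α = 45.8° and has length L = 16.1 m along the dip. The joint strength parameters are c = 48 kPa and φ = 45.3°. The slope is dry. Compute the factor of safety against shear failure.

Resolving the block weight along and normal to the plane and applying the Mohr–Coulomb strength on the joint:
N' = W cosα = 979·cos45.8° = 682.5 kN/m
Driving force T = W sinα = 979·sin45.8° = 701.9 kN/m
Resisting force R = c·L + N'·tanφ = 48·16.1 + 682.5·tan45.3° = 772.8 + 689.7 = 1462.5 kN/m
FS = R / T = 1462.5 / 701.9 = 2.084

FS = 2.08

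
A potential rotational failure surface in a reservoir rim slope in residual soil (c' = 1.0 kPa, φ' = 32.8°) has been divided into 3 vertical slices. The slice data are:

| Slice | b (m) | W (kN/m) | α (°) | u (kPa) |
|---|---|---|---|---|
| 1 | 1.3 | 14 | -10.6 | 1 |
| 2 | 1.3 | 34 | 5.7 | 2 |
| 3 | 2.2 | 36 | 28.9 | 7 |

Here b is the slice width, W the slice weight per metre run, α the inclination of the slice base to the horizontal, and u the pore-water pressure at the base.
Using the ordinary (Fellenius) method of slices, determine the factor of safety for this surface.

FS = 2.32

Ordinary method of slices: FS = Σ[c'·Δl_i + (W_i cosα_i − u_i·Δl_i)·tanφ'] / Σ W_i sinα_i, with Δl_i = b_i / cosα_i.
Slice 1: Δl = 1.3/cos(-10.6°) = 1.323 m; N'_1 = 14·cos(-10.6°) − 1·1.323 = 12.4; c'Δl = 1.32; W sinα = -2.6
Slice 2: Δl = 1.3/cos5.7° = 1.306 m; N'_2 = 34·cos5.7° − 2·1.306 = 31.2; c'Δl = 1.31; W sinα = 3.4
Slice 3: Δl = 2.2/cos28.9° = 2.513 m; N'_3 = 36·cos28.9° − 7·2.513 = 13.9; c'Δl = 2.51; W sinα = 17.4
Σc'Δl = 5.1 kN/m; ΣN' = 57.6 kN/m; ΣW sinα = 18.2 kN/m
Resisting = 5.1 + 57.6·tan32.8° = 5.1 + 37.1 = 42.3 kN/m
FS = 42.3 / 18.2 = 2.322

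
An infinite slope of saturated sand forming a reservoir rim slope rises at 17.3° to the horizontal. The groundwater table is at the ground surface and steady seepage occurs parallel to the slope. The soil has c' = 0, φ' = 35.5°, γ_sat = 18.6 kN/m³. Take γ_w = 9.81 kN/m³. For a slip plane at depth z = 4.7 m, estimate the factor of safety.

FS = 1.08

With seepage parallel to the slope and the water table at the surface, the effective normal stress on the slip plane uses the buoyant unit weight γ' = γ_sat − γ_w while the driving shear stress uses γ_sat:
FS = [c' + γ' z cos²β tanφ'] / [γ_sat z sinβ cosβ]
(For c' = 0 this reduces to FS = (γ'/γ_sat)·tanφ'/tanβ.)
γ' = 18.6 − 9.81 = 8.79 kN/m³
Numerator = 0.0 + 8.79·4.7·cos²17.3°·tan35.5° = 0.0 + 8.79·4.7·0.9116·0.7133 = 26.862 kPa
Denominator = 18.6·4.7·sin17.3°·cos17.3° = 18.6·4.7·0.2974·0.9548 = 24.820 kPa
FS = 26.862 / 24.820 = 1.082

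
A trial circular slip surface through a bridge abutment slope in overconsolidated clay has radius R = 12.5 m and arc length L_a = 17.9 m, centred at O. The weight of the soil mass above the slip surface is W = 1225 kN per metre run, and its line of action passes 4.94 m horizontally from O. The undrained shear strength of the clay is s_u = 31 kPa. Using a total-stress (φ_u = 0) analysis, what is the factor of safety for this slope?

Taking moments about the centre O, the resisting moment is provided by the undrained shear strength acting along the arc:
M_R = s_u·L_a·R = 31·17.90·12.5 = 6936.2 kN·m/m
M_D = W·d = 1225·4.94 = 6051.5 kN·m/m
FS = M_R / M_D = 6936.2 / 6051.5 = 1.146

FS = 1.15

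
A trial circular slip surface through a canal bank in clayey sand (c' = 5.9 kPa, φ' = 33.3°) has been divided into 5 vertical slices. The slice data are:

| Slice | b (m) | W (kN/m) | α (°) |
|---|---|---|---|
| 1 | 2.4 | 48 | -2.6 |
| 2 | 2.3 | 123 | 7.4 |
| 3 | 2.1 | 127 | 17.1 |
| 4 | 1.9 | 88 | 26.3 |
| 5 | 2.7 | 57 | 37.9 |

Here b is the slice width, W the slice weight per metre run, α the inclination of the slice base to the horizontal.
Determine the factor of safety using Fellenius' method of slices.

FS = 2.77

Ordinary method of slices: FS = Σ[c'·Δl_i + (W_i cosα_i)·tanφ'] / Σ W_i sinα_i, with Δl_i = b_i / cosα_i.
Slice 1: Δl = 2.4/cos(-2.6°) = 2.402 m; N'_1 = 48·cos(-2.6°) = 48.0; c'Δl = 14.17; W sinα = -2.2
Slice 2: Δl = 2.3/cos7.4° = 2.319 m; N'_2 = 123·cos7.4° = 122.0; c'Δl = 13.68; W sinα = 15.8
Slice 3: Δl = 2.1/cos17.1° = 2.197 m; N'_3 = 127·cos17.1° = 121.4; c'Δl = 12.96; W sinα = 37.3
Slice 4: Δl = 1.9/cos26.3° = 2.119 m; N'_4 = 88·cos26.3° = 78.9; c'Δl = 12.50; W sinα = 39.0
Slice 5: Δl = 2.7/cos37.9° = 3.422 m; N'_5 = 57·cos37.9° = 45.0; c'Δl = 20.19; W sinα = 35.0
Σc'Δl = 73.5 kN/m; ΣN' = 415.2 kN/m; ΣW sinα = 125.0 kN/m
Resisting = 73.5 + 415.2·tan33.3° = 73.5 + 272.7 = 346.2 kN/m
FS = 346.2 / 125.0 = 2.770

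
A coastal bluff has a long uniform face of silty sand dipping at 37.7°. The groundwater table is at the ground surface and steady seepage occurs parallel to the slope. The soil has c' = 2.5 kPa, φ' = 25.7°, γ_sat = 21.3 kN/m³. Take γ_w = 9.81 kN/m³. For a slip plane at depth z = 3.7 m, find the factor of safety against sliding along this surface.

With seepage parallel to the slope and the water table at the surface, the effective normal stress on the slip plane uses the buoyant unit weight γ' = γ_sat − γ_w while the driving shear stress uses γ_sat:
FS = [c' + γ' z cos²β tanφ'] / [γ_sat z sinβ cosβ]
γ' = 21.3 − 9.81 = 11.49 kN/m³
Numerator = 2.5 + 11.49·3.7·cos²37.7°·tan25.7° = 2.5 + 11.49·3.7·0.6260·0.4813 = 15.309 kPa
Denominator = 21.3·3.7·sin37.7°·cos37.7° = 21.3·3.7·0.6115·0.7912 = 38.133 kPa
FS = 15.309 / 38.133 = 0.401

FS = 0.40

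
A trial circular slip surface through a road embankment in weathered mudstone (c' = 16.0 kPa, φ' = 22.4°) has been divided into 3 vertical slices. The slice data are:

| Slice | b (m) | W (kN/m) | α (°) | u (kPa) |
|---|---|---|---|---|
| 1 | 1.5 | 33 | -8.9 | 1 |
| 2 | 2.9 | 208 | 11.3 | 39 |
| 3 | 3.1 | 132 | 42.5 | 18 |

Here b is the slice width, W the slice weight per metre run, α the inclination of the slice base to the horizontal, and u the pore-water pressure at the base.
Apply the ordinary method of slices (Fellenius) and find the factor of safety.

Ordinary method of slices: FS = Σ[c'·Δl_i + (W_i cosα_i − u_i·Δl_i)·tanφ'] / Σ W_i sinα_i, with Δl_i = b_i / cosα_i.
Slice 1: Δl = 1.5/cos(-8.9°) = 1.518 m; N'_1 = 33·cos(-8.9°) − 1·1.518 = 31.1; c'Δl = 24.29; W sinα = -5.1
Slice 2: Δl = 2.9/cos11.3° = 2.957 m; N'_2 = 208·cos11.3° − 39·2.957 = 88.6; c'Δl = 47.32; W sinα = 40.8
Slice 3: Δl = 3.1/cos42.5° = 4.205 m; N'_3 = 132·cos42.5° − 18·4.205 = 21.6; c'Δl = 67.27; W sinα = 89.2
Σc'Δl = 138.9 kN/m; ΣN' = 141.4 kN/m; ΣW sinα = 124.8 kN/m
Resisting = 138.9 + 141.4·tan22.4° = 138.9 + 58.3 = 197.1 kN/m
FS = 197.1 / 124.8 = 1.579

FS = 1.58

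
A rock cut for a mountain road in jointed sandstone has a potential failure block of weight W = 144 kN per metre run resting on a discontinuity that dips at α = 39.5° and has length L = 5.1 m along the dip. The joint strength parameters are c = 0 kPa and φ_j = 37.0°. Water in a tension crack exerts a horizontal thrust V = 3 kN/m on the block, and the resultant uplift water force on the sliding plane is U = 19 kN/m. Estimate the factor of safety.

FS = 0.72

Resolving the block weight along and normal to the plane and applying the Mohr–Coulomb strength on the joint:
N' = W cosα − U − V sinα = 144·cos39.5° − 19 − 3·sin39.5° = 90.2 kN/m
Driving force T = W sinα + V cosα = 144·sin39.5° + 3·cos39.5° = 93.9 kN/m
Resisting force R = c·L + N'·tanφ_j = 0·5.1 + 90.2·tan37.0° = 0.0 + 68.0 = 68.0 kN/m
FS = R / T = 68.0 / 93.9 = 0.724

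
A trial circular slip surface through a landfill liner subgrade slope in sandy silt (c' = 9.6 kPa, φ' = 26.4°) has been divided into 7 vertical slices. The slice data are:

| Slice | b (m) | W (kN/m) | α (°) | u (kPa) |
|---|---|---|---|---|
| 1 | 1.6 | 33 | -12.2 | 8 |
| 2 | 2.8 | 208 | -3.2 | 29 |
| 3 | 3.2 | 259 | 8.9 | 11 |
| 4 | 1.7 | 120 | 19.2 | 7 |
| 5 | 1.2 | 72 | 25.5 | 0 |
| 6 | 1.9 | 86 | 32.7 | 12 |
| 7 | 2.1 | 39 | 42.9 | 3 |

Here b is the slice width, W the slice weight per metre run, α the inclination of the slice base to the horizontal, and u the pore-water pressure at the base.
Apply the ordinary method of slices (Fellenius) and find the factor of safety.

FS = 2.72

Ordinary method of slices: FS = Σ[c'·Δl_i + (W_i cosα_i − u_i·Δl_i)·tanφ'] / Σ W_i sinα_i, with Δl_i = b_i / cosα_i.
Slice 1: Δl = 1.6/cos(-12.2°) = 1.637 m; N'_1 = 33·cos(-12.2°) − 8·1.637 = 19.2; c'Δl = 15.71; W sinα = -7.0
Slice 2: Δl = 2.8/cos(-3.2°) = 2.804 m; N'_2 = 208·cos(-3.2°) − 29·2.804 = 126.3; c'Δl = 26.92; W sinα = -11.6
Slice 3: Δl = 3.2/cos8.9° = 3.239 m; N'_3 = 259·cos8.9° − 11·3.239 = 220.3; c'Δl = 31.09; W sinα = 40.1
Slice 4: Δl = 1.7/cos19.2° = 1.800 m; N'_4 = 120·cos19.2° − 7·1.800 = 100.7; c'Δl = 17.28; W sinα = 39.5
Slice 5: Δl = 1.2/cos25.5° = 1.330 m; N'_5 = 72·cos25.5° − 0·1.330 = 65.0; c'Δl = 12.76; W sinα = 31.0
Slice 6: Δl = 1.9/cos32.7° = 2.258 m; N'_6 = 86·cos32.7° − 12·2.258 = 45.3; c'Δl = 21.68; W sinα = 46.5
Slice 7: Δl = 2.1/cos42.9° = 2.867 m; N'_7 = 39·cos42.9° − 3·2.867 = 20.0; c'Δl = 27.52; W sinα = 26.5
Σc'Δl = 153.0 kN/m; ΣN' = 596.7 kN/m; ΣW sinα = 165.0 kN/m
Resisting = 153.0 + 596.7·tan26.4° = 153.0 + 296.2 = 449.2 kN/m
FS = 449.2 / 165.0 = 2.723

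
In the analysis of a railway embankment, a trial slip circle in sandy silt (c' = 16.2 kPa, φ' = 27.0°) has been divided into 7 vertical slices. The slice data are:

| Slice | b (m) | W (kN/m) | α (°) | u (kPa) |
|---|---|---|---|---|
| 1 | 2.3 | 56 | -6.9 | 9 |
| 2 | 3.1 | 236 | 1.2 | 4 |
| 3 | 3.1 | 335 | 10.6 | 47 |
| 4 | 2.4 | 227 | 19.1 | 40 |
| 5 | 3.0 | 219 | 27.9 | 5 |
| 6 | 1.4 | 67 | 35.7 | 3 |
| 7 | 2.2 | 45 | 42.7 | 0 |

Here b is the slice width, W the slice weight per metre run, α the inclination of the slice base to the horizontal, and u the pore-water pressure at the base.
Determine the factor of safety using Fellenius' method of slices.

Ordinary method of slices: FS = Σ[c'·Δl_i + (W_i cosα_i − u_i·Δl_i)·tanφ'] / Σ W_i sinα_i, with Δl_i = b_i / cosα_i.
Slice 1: Δl = 2.3/cos(-6.9°) = 2.317 m; N'_1 = 56·cos(-6.9°) − 9·2.317 = 34.7; c'Δl = 37.53; W sinα = -6.7
Slice 2: Δl = 3.1/cos1.2° = 3.101 m; N'_2 = 236·cos1.2° − 4·3.101 = 223.5; c'Δl = 50.23; W sinα = 4.9
Slice 3: Δl = 3.1/cos10.6° = 3.154 m; N'_3 = 335·cos10.6° − 47·3.154 = 181.1; c'Δl = 51.09; W sinα = 61.6
Slice 4: Δl = 2.4/cos19.1° = 2.540 m; N'_4 = 227·cos19.1° − 40·2.540 = 112.9; c'Δl = 41.15; W sinα = 74.3
Slice 5: Δl = 3.0/cos27.9° = 3.395 m; N'_5 = 219·cos27.9° − 5·3.395 = 176.6; c'Δl = 54.99; W sinα = 102.5
Slice 6: Δl = 1.4/cos35.7° = 1.724 m; N'_6 = 67·cos35.7° − 3·1.724 = 49.2; c'Δl = 27.93; W sinα = 39.1
Slice 7: Δl = 2.2/cos42.7° = 2.994 m; N'_7 = 45·cos42.7° − 0·2.994 = 33.1; c'Δl = 48.50; W sinα = 30.5
Σc'Δl = 311.4 kN/m; ΣN' = 811.1 kN/m; ΣW sinα = 306.2 kN/m
Resisting = 311.4 + 811.1·tan27.0° = 311.4 + 413.3 = 724.7 kN/m
FS = 724.7 / 306.2 = 2.367

FS = 2.37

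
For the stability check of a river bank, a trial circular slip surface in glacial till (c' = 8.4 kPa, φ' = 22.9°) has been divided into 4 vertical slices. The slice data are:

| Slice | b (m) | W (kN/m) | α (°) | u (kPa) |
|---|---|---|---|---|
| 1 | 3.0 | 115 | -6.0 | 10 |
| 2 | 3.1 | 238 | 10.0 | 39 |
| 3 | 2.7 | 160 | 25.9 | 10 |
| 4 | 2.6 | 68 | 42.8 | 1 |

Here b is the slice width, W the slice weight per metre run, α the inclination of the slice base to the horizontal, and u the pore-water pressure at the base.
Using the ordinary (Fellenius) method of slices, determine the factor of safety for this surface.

Ordinary method of slices: FS = Σ[c'·Δl_i + (W_i cosα_i − u_i·Δl_i)·tanφ'] / Σ W_i sinα_i, with Δl_i = b_i / cosα_i.
Slice 1: Δl = 3.0/cos(-6.0°) = 3.017 m; N'_1 = 115·cos(-6.0°) − 10·3.017 = 84.2; c'Δl = 25.34; W sinα = -12.0
Slice 2: Δl = 3.1/cos10.0° = 3.148 m; N'_2 = 238·cos10.0° − 39·3.148 = 111.6; c'Δl = 26.44; W sinα = 41.3
Slice 3: Δl = 2.7/cos25.9° = 3.001 m; N'_3 = 160·cos25.9° − 10·3.001 = 113.9; c'Δl = 25.21; W sinα = 69.9
Slice 4: Δl = 2.6/cos42.8° = 3.544 m; N'_4 = 68·cos42.8° − 1·3.544 = 46.4; c'Δl = 29.77; W sinα = 46.2
Σc'Δl = 106.8 kN/m; ΣN' = 356.1 kN/m; ΣW sinα = 145.4 kN/m
Resisting = 106.8 + 356.1·tan22.9° = 106.8 + 150.4 = 257.2 kN/m
FS = 257.2 / 145.4 = 1.769

FS = 1.77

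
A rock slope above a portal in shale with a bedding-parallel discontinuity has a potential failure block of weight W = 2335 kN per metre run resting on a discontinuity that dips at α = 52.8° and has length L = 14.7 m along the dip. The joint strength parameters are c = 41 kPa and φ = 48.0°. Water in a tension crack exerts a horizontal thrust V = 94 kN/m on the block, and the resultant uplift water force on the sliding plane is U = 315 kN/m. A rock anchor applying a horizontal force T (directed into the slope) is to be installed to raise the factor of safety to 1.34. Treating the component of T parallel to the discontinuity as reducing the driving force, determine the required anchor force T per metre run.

T = 490 kN/m

Resolving forces along and normal to the sliding plane, with the horizontal anchor force T adding T·sinα to the effective normal force and T·cosα acting up the plane against the driving force:
FS = [cL + (W cosα − U − V sinα + T sinα) tanφ] / [W sinα + V cosα − T cosα]
Without the anchor: N' = 1021.9 kN/m, driving T_d = 1916.7 kN/m, resisting R = 41·14.7 + 1021.9·tan48.0° = 1737.6 kN/m, FS = 0.91.
Setting FS = 1.34 and solving for T:
1.34·(1916.7 − T cos52.8°) = 1737.6 + T sin52.8°·tan48.0°
T·(sin52.8°·tan48.0° + 1.34·cos52.8°) = 1.34·1916.7 − 1737.6
T·(0.7965·1.1106 + 1.34·0.6046) = 2568.4 − 1737.6 = 830.8
T·1.6948 = 830.8
T = 490.2 kN/m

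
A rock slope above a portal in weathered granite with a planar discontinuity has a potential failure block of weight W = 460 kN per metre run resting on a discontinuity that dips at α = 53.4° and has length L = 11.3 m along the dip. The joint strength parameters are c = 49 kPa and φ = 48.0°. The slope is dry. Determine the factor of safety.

FS = 2.32

Resolving the block weight along and normal to the plane and applying the Mohr–Coulomb strength on the joint:
N' = W cosα = 460·cos53.4° = 274.3 kN/m
Driving force T = W sinα = 460·sin53.4° = 369.3 kN/m
Resisting force R = c·L + N'·tanφ = 49·11.3 + 274.3·tan48.0° = 553.7 + 304.6 = 858.3 kN/m
FS = R / T = 858.3 / 369.3 = 2.324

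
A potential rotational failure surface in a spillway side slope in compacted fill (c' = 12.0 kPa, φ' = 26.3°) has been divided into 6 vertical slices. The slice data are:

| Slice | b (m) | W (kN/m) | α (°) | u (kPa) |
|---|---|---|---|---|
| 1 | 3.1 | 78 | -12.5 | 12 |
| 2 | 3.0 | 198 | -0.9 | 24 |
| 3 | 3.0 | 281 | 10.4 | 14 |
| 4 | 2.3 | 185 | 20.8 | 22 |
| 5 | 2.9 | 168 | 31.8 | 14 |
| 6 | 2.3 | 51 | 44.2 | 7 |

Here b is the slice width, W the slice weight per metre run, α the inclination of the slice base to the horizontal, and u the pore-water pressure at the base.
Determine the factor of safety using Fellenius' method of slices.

Ordinary method of slices: FS = Σ[c'·Δl_i + (W_i cosα_i − u_i·Δl_i)·tanφ'] / Σ W_i sinα_i, with Δl_i = b_i / cosα_i.
Slice 1: Δl = 3.1/cos(-12.5°) = 3.175 m; N'_1 = 78·cos(-12.5°) − 12·3.175 = 38.0; c'Δl = 38.10; W sinα = -16.9
Slice 2: Δl = 3.0/cos(-0.9°) = 3.000 m; N'_2 = 198·cos(-0.9°) − 24·3.000 = 126.0; c'Δl = 36.00; W sinα = -3.1
Slice 3: Δl = 3.0/cos10.4° = 3.050 m; N'_3 = 281·cos10.4° − 14·3.050 = 233.7; c'Δl = 36.60; W sinα = 50.7
Slice 4: Δl = 2.3/cos20.8° = 2.460 m; N'_4 = 185·cos20.8° − 22·2.460 = 118.8; c'Δl = 29.52; W sinα = 65.7
Slice 5: Δl = 2.9/cos31.8° = 3.412 m; N'_5 = 168·cos31.8° − 14·3.412 = 95.0; c'Δl = 40.95; W sinα = 88.5
Slice 6: Δl = 2.3/cos44.2° = 3.208 m; N'_6 = 51·cos44.2° − 7·3.208 = 14.1; c'Δl = 38.50; W sinα = 35.6
Σc'Δl = 219.7 kN/m; ΣN' = 625.6 kN/m; ΣW sinα = 220.5 kN/m
Resisting = 219.7 + 625.6·tan26.3° = 219.7 + 309.2 = 528.9 kN/m
FS = 528.9 / 220.5 = 2.398

FS = 2.40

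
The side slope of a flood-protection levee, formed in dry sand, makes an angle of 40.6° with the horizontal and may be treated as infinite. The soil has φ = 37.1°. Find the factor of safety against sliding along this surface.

For a dry cohesionless infinite slope the factor of safety is FS = tanφ / tanβ.
FS = tan37.1° / tan40.6° = 0.7563 / 0.8571 = 0.882

FS = 0.88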